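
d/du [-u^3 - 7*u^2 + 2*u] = -3*u^2 - 14*u + 2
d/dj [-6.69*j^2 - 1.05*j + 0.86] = -13.38*j - 1.05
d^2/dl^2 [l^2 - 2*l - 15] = 2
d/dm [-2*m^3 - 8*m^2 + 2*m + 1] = -6*m^2 - 16*m + 2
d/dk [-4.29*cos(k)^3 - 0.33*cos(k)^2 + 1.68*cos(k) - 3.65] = (12.87*cos(k)^2 + 0.66*cos(k) - 1.68)*sin(k)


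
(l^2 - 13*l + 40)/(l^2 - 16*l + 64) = (l - 5)/(l - 8)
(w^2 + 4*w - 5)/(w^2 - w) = (w + 5)/w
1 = 1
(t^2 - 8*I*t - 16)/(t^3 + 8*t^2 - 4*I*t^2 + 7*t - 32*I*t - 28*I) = (t - 4*I)/(t^2 + 8*t + 7)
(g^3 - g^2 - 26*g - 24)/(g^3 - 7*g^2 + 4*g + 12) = (g + 4)/(g - 2)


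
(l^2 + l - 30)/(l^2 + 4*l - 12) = (l - 5)/(l - 2)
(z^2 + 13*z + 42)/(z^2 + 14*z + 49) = (z + 6)/(z + 7)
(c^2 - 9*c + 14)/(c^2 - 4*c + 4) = (c - 7)/(c - 2)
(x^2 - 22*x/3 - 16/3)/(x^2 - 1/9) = 3*(3*x^2 - 22*x - 16)/(9*x^2 - 1)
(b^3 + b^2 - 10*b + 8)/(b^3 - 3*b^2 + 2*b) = (b + 4)/b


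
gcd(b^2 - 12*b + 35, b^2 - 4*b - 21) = b - 7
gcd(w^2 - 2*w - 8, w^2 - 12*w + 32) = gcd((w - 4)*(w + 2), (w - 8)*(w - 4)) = w - 4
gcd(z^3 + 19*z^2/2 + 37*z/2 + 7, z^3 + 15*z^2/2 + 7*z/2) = z^2 + 15*z/2 + 7/2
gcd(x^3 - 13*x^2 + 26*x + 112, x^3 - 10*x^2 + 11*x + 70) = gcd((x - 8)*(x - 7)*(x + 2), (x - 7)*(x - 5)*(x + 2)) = x^2 - 5*x - 14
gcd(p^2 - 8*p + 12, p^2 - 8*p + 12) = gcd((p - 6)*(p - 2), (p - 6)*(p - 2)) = p^2 - 8*p + 12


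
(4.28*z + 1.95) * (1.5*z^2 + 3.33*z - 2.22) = 6.42*z^3 + 17.1774*z^2 - 3.0081*z - 4.329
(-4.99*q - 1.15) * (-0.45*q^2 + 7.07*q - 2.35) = 2.2455*q^3 - 34.7618*q^2 + 3.596*q + 2.7025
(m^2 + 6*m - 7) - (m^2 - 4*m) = 10*m - 7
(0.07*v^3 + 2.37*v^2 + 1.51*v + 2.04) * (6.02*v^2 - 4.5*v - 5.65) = 0.4214*v^5 + 13.9524*v^4 - 1.9703*v^3 - 7.9047*v^2 - 17.7115*v - 11.526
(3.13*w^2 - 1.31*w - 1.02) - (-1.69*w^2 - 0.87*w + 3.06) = 4.82*w^2 - 0.44*w - 4.08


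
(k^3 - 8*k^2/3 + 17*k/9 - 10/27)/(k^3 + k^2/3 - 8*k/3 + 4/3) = (k^2 - 2*k + 5/9)/(k^2 + k - 2)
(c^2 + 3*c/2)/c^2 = (c + 3/2)/c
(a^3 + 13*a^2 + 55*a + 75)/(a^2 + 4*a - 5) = (a^2 + 8*a + 15)/(a - 1)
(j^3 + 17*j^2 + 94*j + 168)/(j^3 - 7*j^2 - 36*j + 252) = (j^2 + 11*j + 28)/(j^2 - 13*j + 42)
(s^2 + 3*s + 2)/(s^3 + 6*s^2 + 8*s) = (s + 1)/(s*(s + 4))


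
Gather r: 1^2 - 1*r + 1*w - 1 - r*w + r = -r*w + w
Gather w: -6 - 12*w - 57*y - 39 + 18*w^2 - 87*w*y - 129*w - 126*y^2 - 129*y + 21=18*w^2 + w*(-87*y - 141) - 126*y^2 - 186*y - 24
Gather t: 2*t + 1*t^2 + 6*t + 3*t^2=4*t^2 + 8*t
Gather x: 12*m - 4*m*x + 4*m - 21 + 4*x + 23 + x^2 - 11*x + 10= 16*m + x^2 + x*(-4*m - 7) + 12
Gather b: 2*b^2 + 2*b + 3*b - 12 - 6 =2*b^2 + 5*b - 18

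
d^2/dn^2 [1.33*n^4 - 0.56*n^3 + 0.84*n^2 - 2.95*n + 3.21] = 15.96*n^2 - 3.36*n + 1.68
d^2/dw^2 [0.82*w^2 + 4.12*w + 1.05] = 1.64000000000000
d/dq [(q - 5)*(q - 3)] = 2*q - 8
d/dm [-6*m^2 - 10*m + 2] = -12*m - 10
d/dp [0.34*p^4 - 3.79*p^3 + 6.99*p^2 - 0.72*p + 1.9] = 1.36*p^3 - 11.37*p^2 + 13.98*p - 0.72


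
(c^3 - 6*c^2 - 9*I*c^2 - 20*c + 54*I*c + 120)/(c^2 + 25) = (c^2 + c*(-6 - 4*I) + 24*I)/(c + 5*I)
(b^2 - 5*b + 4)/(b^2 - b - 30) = (-b^2 + 5*b - 4)/(-b^2 + b + 30)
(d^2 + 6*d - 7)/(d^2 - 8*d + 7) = (d + 7)/(d - 7)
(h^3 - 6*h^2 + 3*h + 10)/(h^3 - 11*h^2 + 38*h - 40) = (h + 1)/(h - 4)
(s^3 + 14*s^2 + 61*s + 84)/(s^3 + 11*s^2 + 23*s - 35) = (s^2 + 7*s + 12)/(s^2 + 4*s - 5)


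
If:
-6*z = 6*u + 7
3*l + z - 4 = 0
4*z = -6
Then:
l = 11/6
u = 1/3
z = -3/2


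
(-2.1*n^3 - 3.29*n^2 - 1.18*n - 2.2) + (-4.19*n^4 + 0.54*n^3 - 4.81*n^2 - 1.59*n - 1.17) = -4.19*n^4 - 1.56*n^3 - 8.1*n^2 - 2.77*n - 3.37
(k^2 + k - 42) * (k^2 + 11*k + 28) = k^4 + 12*k^3 - 3*k^2 - 434*k - 1176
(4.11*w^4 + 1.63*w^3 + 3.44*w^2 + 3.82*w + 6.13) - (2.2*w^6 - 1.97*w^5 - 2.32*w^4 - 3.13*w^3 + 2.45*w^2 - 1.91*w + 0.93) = -2.2*w^6 + 1.97*w^5 + 6.43*w^4 + 4.76*w^3 + 0.99*w^2 + 5.73*w + 5.2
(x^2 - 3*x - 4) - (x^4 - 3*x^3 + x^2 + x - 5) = -x^4 + 3*x^3 - 4*x + 1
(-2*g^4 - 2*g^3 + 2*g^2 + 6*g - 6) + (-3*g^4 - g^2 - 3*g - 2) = -5*g^4 - 2*g^3 + g^2 + 3*g - 8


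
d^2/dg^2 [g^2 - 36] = 2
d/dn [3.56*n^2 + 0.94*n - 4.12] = 7.12*n + 0.94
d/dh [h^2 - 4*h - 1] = 2*h - 4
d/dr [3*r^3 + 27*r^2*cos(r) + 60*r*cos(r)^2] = -27*r^2*sin(r) + 9*r^2 - 60*r*sin(2*r) + 54*r*cos(r) + 60*cos(r)^2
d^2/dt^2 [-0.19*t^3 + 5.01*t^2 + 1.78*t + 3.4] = 10.02 - 1.14*t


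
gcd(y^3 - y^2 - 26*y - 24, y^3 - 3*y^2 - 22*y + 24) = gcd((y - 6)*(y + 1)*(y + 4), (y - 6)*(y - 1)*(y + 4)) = y^2 - 2*y - 24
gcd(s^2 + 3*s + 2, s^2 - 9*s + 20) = 1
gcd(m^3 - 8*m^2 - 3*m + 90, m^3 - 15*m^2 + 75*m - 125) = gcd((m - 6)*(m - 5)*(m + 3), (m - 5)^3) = m - 5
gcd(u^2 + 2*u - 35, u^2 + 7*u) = u + 7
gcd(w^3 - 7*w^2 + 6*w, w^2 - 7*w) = w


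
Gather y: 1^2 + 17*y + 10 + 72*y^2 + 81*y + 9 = 72*y^2 + 98*y + 20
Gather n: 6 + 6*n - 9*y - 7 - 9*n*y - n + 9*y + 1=n*(5 - 9*y)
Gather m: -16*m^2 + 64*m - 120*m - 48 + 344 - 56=-16*m^2 - 56*m + 240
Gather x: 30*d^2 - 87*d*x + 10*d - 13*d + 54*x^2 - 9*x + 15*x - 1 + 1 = 30*d^2 - 3*d + 54*x^2 + x*(6 - 87*d)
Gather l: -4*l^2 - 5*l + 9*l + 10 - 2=-4*l^2 + 4*l + 8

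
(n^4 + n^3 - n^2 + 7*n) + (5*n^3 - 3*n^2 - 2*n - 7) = n^4 + 6*n^3 - 4*n^2 + 5*n - 7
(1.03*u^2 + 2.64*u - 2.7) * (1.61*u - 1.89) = 1.6583*u^3 + 2.3037*u^2 - 9.3366*u + 5.103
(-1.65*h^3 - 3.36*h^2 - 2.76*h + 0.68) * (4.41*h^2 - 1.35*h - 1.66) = -7.2765*h^5 - 12.5901*h^4 - 4.8966*h^3 + 12.3024*h^2 + 3.6636*h - 1.1288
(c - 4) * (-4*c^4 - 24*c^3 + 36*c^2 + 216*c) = -4*c^5 - 8*c^4 + 132*c^3 + 72*c^2 - 864*c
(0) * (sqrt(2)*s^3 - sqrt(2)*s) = 0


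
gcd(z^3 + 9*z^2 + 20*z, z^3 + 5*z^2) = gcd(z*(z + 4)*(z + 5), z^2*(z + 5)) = z^2 + 5*z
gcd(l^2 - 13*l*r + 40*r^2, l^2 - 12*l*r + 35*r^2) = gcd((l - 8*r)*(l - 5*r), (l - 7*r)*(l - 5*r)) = -l + 5*r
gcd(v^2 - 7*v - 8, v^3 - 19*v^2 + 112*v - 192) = v - 8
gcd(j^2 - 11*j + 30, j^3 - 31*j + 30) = j - 5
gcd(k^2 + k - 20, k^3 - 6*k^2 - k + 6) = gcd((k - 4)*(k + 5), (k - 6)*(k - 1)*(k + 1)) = 1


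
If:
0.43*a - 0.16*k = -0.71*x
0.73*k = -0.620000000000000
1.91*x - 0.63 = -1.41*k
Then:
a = -1.90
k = -0.85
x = 0.96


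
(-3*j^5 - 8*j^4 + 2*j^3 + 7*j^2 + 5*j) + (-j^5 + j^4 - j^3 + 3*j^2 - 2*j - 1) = -4*j^5 - 7*j^4 + j^3 + 10*j^2 + 3*j - 1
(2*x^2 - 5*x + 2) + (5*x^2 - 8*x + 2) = 7*x^2 - 13*x + 4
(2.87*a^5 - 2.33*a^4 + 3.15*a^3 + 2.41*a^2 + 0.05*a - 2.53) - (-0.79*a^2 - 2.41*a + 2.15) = 2.87*a^5 - 2.33*a^4 + 3.15*a^3 + 3.2*a^2 + 2.46*a - 4.68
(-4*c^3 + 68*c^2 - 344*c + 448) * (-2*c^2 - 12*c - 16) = 8*c^5 - 88*c^4 - 64*c^3 + 2144*c^2 + 128*c - 7168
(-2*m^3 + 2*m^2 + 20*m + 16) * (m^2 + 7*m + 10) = -2*m^5 - 12*m^4 + 14*m^3 + 176*m^2 + 312*m + 160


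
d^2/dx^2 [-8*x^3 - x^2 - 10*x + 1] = -48*x - 2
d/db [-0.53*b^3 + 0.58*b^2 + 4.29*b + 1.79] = -1.59*b^2 + 1.16*b + 4.29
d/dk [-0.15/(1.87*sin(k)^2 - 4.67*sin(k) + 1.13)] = (0.561*sin(k) - 0.7005)*cos(k)/(1.87*sin(k)^2 - 4.67*sin(k) + 1.13)^2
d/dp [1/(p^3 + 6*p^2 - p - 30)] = (-3*p^2 - 12*p + 1)/(p^3 + 6*p^2 - p - 30)^2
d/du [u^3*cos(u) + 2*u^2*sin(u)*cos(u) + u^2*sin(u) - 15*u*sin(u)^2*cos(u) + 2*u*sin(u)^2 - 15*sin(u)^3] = -u^3*sin(u) - 4*u^2*sin(u)^2 + 4*u^2*cos(u) + 2*u^2 + 45*u*sin(u)^3 + 8*u*sin(u)*cos(u) - 28*u*sin(u) - 60*sin(u)^2*cos(u) + 2*sin(u)^2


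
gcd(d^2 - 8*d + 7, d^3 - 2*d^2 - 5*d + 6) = d - 1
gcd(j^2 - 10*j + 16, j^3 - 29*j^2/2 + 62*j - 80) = j - 8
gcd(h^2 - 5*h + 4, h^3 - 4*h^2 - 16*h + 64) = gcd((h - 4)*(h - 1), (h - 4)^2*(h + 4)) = h - 4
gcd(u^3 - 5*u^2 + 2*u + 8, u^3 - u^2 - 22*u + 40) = u^2 - 6*u + 8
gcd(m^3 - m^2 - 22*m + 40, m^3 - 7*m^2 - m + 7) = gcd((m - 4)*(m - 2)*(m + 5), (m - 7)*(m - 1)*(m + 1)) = 1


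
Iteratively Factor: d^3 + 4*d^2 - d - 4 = (d + 4)*(d^2 - 1) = (d - 1)*(d + 4)*(d + 1)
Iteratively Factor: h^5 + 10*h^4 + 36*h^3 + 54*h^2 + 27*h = (h + 1)*(h^4 + 9*h^3 + 27*h^2 + 27*h) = (h + 1)*(h + 3)*(h^3 + 6*h^2 + 9*h) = (h + 1)*(h + 3)^2*(h^2 + 3*h) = h*(h + 1)*(h + 3)^2*(h + 3)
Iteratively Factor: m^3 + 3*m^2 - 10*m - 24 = (m + 2)*(m^2 + m - 12) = (m + 2)*(m + 4)*(m - 3)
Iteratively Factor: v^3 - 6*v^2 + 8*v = (v - 2)*(v^2 - 4*v) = (v - 4)*(v - 2)*(v)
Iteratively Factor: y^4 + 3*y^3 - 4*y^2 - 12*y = (y + 2)*(y^3 + y^2 - 6*y) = y*(y + 2)*(y^2 + y - 6) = y*(y - 2)*(y + 2)*(y + 3)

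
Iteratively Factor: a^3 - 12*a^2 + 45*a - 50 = (a - 2)*(a^2 - 10*a + 25) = (a - 5)*(a - 2)*(a - 5)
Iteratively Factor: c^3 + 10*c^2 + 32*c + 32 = (c + 4)*(c^2 + 6*c + 8) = (c + 4)^2*(c + 2)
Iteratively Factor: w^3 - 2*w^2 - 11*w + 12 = (w + 3)*(w^2 - 5*w + 4) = (w - 1)*(w + 3)*(w - 4)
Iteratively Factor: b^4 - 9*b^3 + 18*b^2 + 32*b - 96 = (b - 3)*(b^3 - 6*b^2 + 32) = (b - 4)*(b - 3)*(b^2 - 2*b - 8) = (b - 4)*(b - 3)*(b + 2)*(b - 4)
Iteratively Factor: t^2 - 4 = (t - 2)*(t + 2)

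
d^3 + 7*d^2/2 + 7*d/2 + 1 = (d + 1/2)*(d + 1)*(d + 2)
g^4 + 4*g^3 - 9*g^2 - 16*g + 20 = (g - 2)*(g - 1)*(g + 2)*(g + 5)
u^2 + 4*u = u*(u + 4)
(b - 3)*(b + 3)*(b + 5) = b^3 + 5*b^2 - 9*b - 45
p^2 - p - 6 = (p - 3)*(p + 2)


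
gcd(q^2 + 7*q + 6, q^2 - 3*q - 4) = q + 1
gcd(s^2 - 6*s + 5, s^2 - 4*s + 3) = s - 1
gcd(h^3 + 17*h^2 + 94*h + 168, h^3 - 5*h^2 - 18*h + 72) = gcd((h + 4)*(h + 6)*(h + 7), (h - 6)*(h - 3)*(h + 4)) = h + 4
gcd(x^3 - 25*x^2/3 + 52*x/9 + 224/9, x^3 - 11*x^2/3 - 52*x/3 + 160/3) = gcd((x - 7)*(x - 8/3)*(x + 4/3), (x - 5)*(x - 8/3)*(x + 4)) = x - 8/3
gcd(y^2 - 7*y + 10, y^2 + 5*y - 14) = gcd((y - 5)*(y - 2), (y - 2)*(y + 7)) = y - 2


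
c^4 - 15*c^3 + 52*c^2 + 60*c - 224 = (c - 8)*(c - 7)*(c - 2)*(c + 2)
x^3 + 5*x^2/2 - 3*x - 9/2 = (x - 3/2)*(x + 1)*(x + 3)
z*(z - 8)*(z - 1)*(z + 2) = z^4 - 7*z^3 - 10*z^2 + 16*z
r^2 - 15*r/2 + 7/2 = (r - 7)*(r - 1/2)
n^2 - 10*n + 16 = (n - 8)*(n - 2)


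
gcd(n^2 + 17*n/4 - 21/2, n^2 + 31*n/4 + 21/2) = n + 6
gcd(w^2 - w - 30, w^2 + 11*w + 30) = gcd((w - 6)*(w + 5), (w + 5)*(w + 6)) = w + 5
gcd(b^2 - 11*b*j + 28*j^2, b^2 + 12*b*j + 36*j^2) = 1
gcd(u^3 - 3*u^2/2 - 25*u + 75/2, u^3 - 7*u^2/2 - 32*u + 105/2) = u^2 + 7*u/2 - 15/2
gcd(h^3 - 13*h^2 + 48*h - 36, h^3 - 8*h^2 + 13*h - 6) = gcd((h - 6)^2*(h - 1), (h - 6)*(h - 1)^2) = h^2 - 7*h + 6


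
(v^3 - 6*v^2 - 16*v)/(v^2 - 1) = v*(v^2 - 6*v - 16)/(v^2 - 1)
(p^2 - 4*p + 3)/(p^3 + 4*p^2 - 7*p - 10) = (p^2 - 4*p + 3)/(p^3 + 4*p^2 - 7*p - 10)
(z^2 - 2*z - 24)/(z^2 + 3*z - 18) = (z^2 - 2*z - 24)/(z^2 + 3*z - 18)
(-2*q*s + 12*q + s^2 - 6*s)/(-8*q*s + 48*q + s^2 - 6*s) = (2*q - s)/(8*q - s)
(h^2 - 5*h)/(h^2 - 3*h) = (h - 5)/(h - 3)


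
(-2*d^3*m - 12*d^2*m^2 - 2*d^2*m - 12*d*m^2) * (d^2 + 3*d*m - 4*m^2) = -2*d^5*m - 18*d^4*m^2 - 2*d^4*m - 28*d^3*m^3 - 18*d^3*m^2 + 48*d^2*m^4 - 28*d^2*m^3 + 48*d*m^4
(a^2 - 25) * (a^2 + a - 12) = a^4 + a^3 - 37*a^2 - 25*a + 300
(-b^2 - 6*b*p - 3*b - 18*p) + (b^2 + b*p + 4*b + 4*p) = -5*b*p + b - 14*p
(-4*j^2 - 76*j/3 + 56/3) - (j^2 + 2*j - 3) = -5*j^2 - 82*j/3 + 65/3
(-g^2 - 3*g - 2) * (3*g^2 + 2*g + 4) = -3*g^4 - 11*g^3 - 16*g^2 - 16*g - 8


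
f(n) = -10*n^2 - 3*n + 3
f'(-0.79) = 12.80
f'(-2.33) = 43.60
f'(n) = -20*n - 3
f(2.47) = -65.42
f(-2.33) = -44.30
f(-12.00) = -1401.00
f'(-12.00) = 237.00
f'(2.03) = -43.60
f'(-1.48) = 26.60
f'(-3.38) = 64.60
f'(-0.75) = 12.00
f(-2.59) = -56.31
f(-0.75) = -0.38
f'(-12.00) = 237.00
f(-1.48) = -14.46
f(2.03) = -44.30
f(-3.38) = -101.10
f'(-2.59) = 48.80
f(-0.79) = -0.87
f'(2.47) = -52.40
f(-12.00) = -1401.00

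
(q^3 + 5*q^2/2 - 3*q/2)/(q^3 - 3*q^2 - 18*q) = (q - 1/2)/(q - 6)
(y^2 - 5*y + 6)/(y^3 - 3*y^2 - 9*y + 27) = (y - 2)/(y^2 - 9)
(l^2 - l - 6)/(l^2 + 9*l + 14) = (l - 3)/(l + 7)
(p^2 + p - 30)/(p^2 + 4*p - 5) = (p^2 + p - 30)/(p^2 + 4*p - 5)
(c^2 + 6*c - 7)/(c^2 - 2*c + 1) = (c + 7)/(c - 1)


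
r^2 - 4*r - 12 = (r - 6)*(r + 2)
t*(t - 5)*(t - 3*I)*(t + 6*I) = t^4 - 5*t^3 + 3*I*t^3 + 18*t^2 - 15*I*t^2 - 90*t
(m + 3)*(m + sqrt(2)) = m^2 + sqrt(2)*m + 3*m + 3*sqrt(2)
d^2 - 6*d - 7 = (d - 7)*(d + 1)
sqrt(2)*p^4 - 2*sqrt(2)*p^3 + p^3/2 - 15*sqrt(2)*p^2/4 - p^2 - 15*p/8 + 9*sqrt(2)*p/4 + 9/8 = (p - 3)*(p - 1/2)*(p + 3/2)*(sqrt(2)*p + 1/2)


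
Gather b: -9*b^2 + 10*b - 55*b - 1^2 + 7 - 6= -9*b^2 - 45*b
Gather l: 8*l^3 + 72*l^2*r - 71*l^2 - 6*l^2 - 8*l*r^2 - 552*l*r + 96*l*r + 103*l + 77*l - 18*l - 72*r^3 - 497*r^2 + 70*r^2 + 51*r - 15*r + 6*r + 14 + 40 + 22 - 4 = 8*l^3 + l^2*(72*r - 77) + l*(-8*r^2 - 456*r + 162) - 72*r^3 - 427*r^2 + 42*r + 72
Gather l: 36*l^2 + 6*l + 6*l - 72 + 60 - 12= 36*l^2 + 12*l - 24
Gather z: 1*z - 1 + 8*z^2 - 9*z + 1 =8*z^2 - 8*z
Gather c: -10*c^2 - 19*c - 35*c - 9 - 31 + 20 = -10*c^2 - 54*c - 20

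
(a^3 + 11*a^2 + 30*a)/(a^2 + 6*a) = a + 5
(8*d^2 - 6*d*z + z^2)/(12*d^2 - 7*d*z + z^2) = (-2*d + z)/(-3*d + z)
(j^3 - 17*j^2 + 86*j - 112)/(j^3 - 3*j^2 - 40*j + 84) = (j - 8)/(j + 6)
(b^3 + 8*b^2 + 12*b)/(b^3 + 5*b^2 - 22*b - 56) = b*(b + 6)/(b^2 + 3*b - 28)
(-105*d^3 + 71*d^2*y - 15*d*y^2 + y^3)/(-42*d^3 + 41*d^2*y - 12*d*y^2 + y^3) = (-5*d + y)/(-2*d + y)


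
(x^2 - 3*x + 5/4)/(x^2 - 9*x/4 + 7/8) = 2*(2*x - 5)/(4*x - 7)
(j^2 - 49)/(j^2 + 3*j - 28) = (j - 7)/(j - 4)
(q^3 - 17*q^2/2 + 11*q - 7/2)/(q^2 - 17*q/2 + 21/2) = (2*q^2 - 3*q + 1)/(2*q - 3)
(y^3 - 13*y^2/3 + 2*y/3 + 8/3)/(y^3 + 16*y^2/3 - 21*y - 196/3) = (3*y^2 - y - 2)/(3*y^2 + 28*y + 49)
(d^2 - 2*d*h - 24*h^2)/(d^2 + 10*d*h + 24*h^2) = (d - 6*h)/(d + 6*h)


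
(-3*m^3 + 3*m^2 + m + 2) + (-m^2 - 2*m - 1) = -3*m^3 + 2*m^2 - m + 1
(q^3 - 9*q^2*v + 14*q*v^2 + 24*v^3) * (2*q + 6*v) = 2*q^4 - 12*q^3*v - 26*q^2*v^2 + 132*q*v^3 + 144*v^4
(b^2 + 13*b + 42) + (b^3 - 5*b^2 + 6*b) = b^3 - 4*b^2 + 19*b + 42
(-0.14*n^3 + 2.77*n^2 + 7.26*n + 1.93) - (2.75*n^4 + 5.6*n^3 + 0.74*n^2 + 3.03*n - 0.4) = -2.75*n^4 - 5.74*n^3 + 2.03*n^2 + 4.23*n + 2.33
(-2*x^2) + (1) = 1 - 2*x^2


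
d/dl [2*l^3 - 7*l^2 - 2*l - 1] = 6*l^2 - 14*l - 2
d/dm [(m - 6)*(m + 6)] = 2*m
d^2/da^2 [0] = 0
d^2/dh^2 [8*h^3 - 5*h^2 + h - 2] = 48*h - 10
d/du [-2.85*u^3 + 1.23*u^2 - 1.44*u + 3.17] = -8.55*u^2 + 2.46*u - 1.44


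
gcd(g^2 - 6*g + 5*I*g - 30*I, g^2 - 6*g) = g - 6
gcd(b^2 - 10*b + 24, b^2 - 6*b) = b - 6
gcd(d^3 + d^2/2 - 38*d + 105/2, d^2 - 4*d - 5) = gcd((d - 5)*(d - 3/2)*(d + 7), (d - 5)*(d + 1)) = d - 5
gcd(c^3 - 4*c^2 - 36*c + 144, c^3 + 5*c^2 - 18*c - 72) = c^2 + 2*c - 24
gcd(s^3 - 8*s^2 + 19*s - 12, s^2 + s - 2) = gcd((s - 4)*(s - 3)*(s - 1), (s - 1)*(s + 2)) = s - 1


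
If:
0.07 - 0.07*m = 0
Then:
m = 1.00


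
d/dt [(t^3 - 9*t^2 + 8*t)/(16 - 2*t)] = 1/2 - t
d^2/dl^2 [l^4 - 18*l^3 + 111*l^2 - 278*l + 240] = 12*l^2 - 108*l + 222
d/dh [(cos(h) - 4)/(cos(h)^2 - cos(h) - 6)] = (cos(h)^2 - 8*cos(h) + 10)*sin(h)/(sin(h)^2 + cos(h) + 5)^2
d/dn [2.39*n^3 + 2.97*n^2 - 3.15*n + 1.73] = 7.17*n^2 + 5.94*n - 3.15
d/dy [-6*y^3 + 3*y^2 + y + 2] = -18*y^2 + 6*y + 1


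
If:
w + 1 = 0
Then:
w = -1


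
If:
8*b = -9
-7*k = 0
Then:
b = -9/8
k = 0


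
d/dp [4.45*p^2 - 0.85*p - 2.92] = 8.9*p - 0.85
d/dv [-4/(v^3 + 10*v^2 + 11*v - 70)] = 4*(3*v^2 + 20*v + 11)/(v^3 + 10*v^2 + 11*v - 70)^2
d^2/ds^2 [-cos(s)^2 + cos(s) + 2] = -cos(s) + 2*cos(2*s)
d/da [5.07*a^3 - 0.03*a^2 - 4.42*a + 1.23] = 15.21*a^2 - 0.06*a - 4.42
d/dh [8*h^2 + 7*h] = 16*h + 7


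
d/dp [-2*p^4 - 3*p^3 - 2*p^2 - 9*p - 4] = -8*p^3 - 9*p^2 - 4*p - 9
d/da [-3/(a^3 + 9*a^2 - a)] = 3*(3*a^2 + 18*a - 1)/(a^2*(a^2 + 9*a - 1)^2)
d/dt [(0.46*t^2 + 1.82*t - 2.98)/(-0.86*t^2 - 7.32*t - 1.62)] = (-1.802*t^2 - 6.616*t - 24.762)/(0.7396*t^4 + 12.5904*t^3 + 56.3688*t^2 + 23.7168*t + 2.6244)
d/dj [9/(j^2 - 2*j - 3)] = 18*(1 - j)/(-j^2 + 2*j + 3)^2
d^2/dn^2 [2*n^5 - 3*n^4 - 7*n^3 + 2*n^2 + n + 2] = 40*n^3 - 36*n^2 - 42*n + 4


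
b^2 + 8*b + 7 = (b + 1)*(b + 7)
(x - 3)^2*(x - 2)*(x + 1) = x^4 - 7*x^3 + 13*x^2 + 3*x - 18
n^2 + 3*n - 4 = (n - 1)*(n + 4)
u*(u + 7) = u^2 + 7*u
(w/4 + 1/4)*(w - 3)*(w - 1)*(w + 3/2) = w^4/4 - 3*w^3/8 - 11*w^2/8 + 3*w/8 + 9/8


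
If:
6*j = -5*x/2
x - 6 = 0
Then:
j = -5/2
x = 6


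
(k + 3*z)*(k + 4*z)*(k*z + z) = k^3*z + 7*k^2*z^2 + k^2*z + 12*k*z^3 + 7*k*z^2 + 12*z^3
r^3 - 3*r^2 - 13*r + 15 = (r - 5)*(r - 1)*(r + 3)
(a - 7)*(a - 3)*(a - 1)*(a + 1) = a^4 - 10*a^3 + 20*a^2 + 10*a - 21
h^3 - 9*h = h*(h - 3)*(h + 3)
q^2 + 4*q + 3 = (q + 1)*(q + 3)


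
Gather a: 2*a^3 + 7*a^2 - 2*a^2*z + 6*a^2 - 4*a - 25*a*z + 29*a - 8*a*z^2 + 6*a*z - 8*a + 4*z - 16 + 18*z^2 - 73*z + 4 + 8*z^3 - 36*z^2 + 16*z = 2*a^3 + a^2*(13 - 2*z) + a*(-8*z^2 - 19*z + 17) + 8*z^3 - 18*z^2 - 53*z - 12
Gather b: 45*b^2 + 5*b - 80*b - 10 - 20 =45*b^2 - 75*b - 30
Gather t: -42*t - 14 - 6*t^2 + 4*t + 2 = -6*t^2 - 38*t - 12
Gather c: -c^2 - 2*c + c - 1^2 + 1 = -c^2 - c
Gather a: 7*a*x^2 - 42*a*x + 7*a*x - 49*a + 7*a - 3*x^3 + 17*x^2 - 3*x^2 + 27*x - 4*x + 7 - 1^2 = a*(7*x^2 - 35*x - 42) - 3*x^3 + 14*x^2 + 23*x + 6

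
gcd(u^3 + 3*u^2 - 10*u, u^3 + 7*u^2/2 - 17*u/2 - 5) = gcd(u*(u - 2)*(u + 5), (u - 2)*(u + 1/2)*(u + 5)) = u^2 + 3*u - 10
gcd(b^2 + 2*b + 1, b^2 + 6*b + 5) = b + 1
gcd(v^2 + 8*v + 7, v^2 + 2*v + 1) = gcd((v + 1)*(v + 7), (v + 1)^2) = v + 1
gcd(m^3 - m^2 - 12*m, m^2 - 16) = m - 4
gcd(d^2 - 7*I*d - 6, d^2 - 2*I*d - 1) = d - I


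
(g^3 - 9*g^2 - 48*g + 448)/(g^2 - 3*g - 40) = (g^2 - g - 56)/(g + 5)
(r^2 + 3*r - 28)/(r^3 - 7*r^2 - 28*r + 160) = (r + 7)/(r^2 - 3*r - 40)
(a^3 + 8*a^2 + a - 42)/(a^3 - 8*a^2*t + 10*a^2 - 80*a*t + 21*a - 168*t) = (2 - a)/(-a + 8*t)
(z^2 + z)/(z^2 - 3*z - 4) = z/(z - 4)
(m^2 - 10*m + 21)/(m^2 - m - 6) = (m - 7)/(m + 2)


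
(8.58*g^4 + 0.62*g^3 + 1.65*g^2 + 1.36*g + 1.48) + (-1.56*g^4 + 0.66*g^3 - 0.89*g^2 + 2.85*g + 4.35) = 7.02*g^4 + 1.28*g^3 + 0.76*g^2 + 4.21*g + 5.83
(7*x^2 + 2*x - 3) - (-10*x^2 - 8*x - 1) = 17*x^2 + 10*x - 2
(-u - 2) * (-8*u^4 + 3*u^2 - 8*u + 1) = 8*u^5 + 16*u^4 - 3*u^3 + 2*u^2 + 15*u - 2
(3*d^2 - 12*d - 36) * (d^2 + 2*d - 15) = 3*d^4 - 6*d^3 - 105*d^2 + 108*d + 540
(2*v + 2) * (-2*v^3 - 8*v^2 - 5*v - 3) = -4*v^4 - 20*v^3 - 26*v^2 - 16*v - 6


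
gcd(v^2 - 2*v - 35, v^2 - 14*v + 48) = 1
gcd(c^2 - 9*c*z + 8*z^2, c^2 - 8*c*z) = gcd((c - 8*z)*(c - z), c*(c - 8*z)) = -c + 8*z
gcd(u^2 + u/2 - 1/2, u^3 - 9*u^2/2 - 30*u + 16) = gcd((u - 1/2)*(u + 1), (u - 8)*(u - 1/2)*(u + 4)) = u - 1/2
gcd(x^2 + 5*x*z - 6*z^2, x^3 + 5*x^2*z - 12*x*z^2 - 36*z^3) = x + 6*z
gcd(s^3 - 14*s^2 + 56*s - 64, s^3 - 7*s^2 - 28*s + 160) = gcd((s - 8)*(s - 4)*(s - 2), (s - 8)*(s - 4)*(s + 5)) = s^2 - 12*s + 32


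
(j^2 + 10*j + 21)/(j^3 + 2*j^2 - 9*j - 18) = (j + 7)/(j^2 - j - 6)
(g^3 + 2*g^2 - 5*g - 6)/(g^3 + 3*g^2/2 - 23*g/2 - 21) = 2*(g^2 - g - 2)/(2*g^2 - 3*g - 14)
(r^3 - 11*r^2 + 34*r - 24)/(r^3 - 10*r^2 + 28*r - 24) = (r^2 - 5*r + 4)/(r^2 - 4*r + 4)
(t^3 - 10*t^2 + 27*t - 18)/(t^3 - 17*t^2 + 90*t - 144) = (t - 1)/(t - 8)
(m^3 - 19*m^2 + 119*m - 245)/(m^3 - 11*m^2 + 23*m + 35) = (m - 7)/(m + 1)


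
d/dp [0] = 0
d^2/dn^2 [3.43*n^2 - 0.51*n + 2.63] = 6.86000000000000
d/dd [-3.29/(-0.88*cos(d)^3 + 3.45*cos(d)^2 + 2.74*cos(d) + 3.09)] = (8.6856*cos(d)^2 - 22.701*cos(d) - 9.0146)*sin(d)/(-0.88*cos(d)^3 + 3.45*cos(d)^2 + 2.74*cos(d) + 3.09)^2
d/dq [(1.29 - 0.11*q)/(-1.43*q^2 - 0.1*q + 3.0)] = (-0.1573*q^2 + 3.6894*q - 0.201)/(2.0449*q^4 + 0.286*q^3 - 8.57*q^2 - 0.6*q + 9.0)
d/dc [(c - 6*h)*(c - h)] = 2*c - 7*h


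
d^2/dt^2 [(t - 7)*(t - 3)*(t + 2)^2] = 12*t^2 - 36*t - 30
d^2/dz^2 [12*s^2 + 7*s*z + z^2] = 2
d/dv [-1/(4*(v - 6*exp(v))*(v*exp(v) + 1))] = ((1 - 6*exp(v))*(v*exp(v) + 1) + (v + 1)*(v - 6*exp(v))*exp(v))/(4*(v - 6*exp(v))^2*(v*exp(v) + 1)^2)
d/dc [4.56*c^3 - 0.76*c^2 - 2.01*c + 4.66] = 13.68*c^2 - 1.52*c - 2.01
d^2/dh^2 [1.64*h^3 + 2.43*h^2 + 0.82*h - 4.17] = 9.84*h + 4.86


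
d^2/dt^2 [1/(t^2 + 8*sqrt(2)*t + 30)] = 2*(-t^2 - 8*sqrt(2)*t + 4*(t + 4*sqrt(2))^2 - 30)/(t^2 + 8*sqrt(2)*t + 30)^3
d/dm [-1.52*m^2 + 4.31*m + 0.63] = 4.31 - 3.04*m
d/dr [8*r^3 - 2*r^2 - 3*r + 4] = 24*r^2 - 4*r - 3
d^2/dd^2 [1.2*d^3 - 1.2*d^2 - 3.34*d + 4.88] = 7.2*d - 2.4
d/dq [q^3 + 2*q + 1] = 3*q^2 + 2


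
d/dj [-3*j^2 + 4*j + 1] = 4 - 6*j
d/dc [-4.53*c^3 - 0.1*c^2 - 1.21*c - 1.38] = -13.59*c^2 - 0.2*c - 1.21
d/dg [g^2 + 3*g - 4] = 2*g + 3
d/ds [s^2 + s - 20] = 2*s + 1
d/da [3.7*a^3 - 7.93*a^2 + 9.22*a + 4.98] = 11.1*a^2 - 15.86*a + 9.22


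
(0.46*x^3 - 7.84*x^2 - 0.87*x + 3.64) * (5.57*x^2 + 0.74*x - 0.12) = 2.5622*x^5 - 43.3284*x^4 - 10.7027*x^3 + 20.5718*x^2 + 2.798*x - 0.4368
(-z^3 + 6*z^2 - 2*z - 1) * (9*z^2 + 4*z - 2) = -9*z^5 + 50*z^4 + 8*z^3 - 29*z^2 + 2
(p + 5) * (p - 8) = p^2 - 3*p - 40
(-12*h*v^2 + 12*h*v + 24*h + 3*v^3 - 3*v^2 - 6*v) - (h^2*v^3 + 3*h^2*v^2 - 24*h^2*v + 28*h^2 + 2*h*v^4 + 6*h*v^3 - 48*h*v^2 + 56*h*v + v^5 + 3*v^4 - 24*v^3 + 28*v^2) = -h^2*v^3 - 3*h^2*v^2 + 24*h^2*v - 28*h^2 - 2*h*v^4 - 6*h*v^3 + 36*h*v^2 - 44*h*v + 24*h - v^5 - 3*v^4 + 27*v^3 - 31*v^2 - 6*v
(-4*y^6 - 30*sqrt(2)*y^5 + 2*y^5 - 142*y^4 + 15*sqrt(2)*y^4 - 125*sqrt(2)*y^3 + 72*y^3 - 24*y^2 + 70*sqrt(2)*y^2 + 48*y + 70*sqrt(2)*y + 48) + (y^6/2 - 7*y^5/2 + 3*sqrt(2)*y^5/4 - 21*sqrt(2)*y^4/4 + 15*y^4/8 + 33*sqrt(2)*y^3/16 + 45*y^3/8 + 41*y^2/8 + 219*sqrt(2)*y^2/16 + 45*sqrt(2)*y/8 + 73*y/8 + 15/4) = -7*y^6/2 - 117*sqrt(2)*y^5/4 - 3*y^5/2 - 1121*y^4/8 + 39*sqrt(2)*y^4/4 - 1967*sqrt(2)*y^3/16 + 621*y^3/8 - 151*y^2/8 + 1339*sqrt(2)*y^2/16 + 457*y/8 + 605*sqrt(2)*y/8 + 207/4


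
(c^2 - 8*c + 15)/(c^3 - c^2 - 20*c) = (c - 3)/(c*(c + 4))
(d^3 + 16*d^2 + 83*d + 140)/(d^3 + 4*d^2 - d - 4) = (d^2 + 12*d + 35)/(d^2 - 1)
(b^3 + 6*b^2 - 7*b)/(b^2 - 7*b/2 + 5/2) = 2*b*(b + 7)/(2*b - 5)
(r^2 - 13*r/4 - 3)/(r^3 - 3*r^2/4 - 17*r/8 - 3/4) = 2*(r - 4)/(2*r^2 - 3*r - 2)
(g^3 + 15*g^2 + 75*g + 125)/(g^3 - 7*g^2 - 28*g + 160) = (g^2 + 10*g + 25)/(g^2 - 12*g + 32)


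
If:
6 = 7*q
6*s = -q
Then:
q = 6/7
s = -1/7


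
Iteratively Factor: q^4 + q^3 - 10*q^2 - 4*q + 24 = (q - 2)*(q^3 + 3*q^2 - 4*q - 12) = (q - 2)*(q + 3)*(q^2 - 4) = (q - 2)^2*(q + 3)*(q + 2)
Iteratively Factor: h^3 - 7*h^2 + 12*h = (h - 4)*(h^2 - 3*h) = h*(h - 4)*(h - 3)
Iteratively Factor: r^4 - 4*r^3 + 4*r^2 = (r)*(r^3 - 4*r^2 + 4*r) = r^2*(r^2 - 4*r + 4) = r^2*(r - 2)*(r - 2)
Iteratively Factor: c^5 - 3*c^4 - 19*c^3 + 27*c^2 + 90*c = (c)*(c^4 - 3*c^3 - 19*c^2 + 27*c + 90) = c*(c - 5)*(c^3 + 2*c^2 - 9*c - 18) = c*(c - 5)*(c + 2)*(c^2 - 9) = c*(c - 5)*(c + 2)*(c + 3)*(c - 3)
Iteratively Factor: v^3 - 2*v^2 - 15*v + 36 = (v - 3)*(v^2 + v - 12) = (v - 3)*(v + 4)*(v - 3)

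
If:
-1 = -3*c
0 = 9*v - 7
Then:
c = 1/3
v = 7/9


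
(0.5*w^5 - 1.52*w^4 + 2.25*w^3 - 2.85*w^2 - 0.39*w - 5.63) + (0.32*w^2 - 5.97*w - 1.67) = 0.5*w^5 - 1.52*w^4 + 2.25*w^3 - 2.53*w^2 - 6.36*w - 7.3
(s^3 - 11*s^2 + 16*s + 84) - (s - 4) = s^3 - 11*s^2 + 15*s + 88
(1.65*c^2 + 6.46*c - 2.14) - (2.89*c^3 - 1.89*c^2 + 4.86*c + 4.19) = -2.89*c^3 + 3.54*c^2 + 1.6*c - 6.33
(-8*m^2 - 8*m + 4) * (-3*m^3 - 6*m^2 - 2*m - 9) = 24*m^5 + 72*m^4 + 52*m^3 + 64*m^2 + 64*m - 36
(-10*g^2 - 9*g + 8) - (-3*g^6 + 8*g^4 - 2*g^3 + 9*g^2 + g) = 3*g^6 - 8*g^4 + 2*g^3 - 19*g^2 - 10*g + 8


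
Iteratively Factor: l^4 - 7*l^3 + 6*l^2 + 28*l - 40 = (l - 2)*(l^3 - 5*l^2 - 4*l + 20) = (l - 2)^2*(l^2 - 3*l - 10) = (l - 2)^2*(l + 2)*(l - 5)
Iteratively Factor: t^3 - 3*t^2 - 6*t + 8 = (t - 1)*(t^2 - 2*t - 8) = (t - 1)*(t + 2)*(t - 4)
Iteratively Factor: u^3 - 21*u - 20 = (u + 4)*(u^2 - 4*u - 5) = (u + 1)*(u + 4)*(u - 5)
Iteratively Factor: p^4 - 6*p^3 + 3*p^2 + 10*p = (p - 2)*(p^3 - 4*p^2 - 5*p) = p*(p - 2)*(p^2 - 4*p - 5) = p*(p - 2)*(p + 1)*(p - 5)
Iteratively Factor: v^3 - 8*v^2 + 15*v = (v)*(v^2 - 8*v + 15) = v*(v - 5)*(v - 3)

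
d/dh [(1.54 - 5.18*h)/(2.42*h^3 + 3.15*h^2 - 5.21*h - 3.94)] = (25.0712*h^3 + 5.1366*h^2 - 9.702*h + 28.4326)/(5.8564*h^6 + 15.246*h^5 - 15.2939*h^4 - 51.8926*h^3 + 2.3221*h^2 + 41.0548*h + 15.5236)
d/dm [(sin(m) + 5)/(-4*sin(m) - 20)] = 0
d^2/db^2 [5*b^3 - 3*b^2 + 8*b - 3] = 30*b - 6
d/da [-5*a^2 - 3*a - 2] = -10*a - 3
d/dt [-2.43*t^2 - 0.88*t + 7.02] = -4.86*t - 0.88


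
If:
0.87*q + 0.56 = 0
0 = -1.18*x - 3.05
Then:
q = -0.64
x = -2.58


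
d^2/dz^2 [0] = 0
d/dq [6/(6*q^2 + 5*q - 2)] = 6*(-12*q - 5)/(6*q^2 + 5*q - 2)^2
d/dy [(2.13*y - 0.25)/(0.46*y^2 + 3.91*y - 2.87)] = (-0.9798*y^2 + 0.23*y - 5.1356)/(0.2116*y^4 + 3.5972*y^3 + 12.6477*y^2 - 22.4434*y + 8.2369)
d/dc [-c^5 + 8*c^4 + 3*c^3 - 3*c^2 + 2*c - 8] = -5*c^4 + 32*c^3 + 9*c^2 - 6*c + 2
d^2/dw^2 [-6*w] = 0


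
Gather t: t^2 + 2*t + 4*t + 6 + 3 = t^2 + 6*t + 9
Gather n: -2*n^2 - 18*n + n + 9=-2*n^2 - 17*n + 9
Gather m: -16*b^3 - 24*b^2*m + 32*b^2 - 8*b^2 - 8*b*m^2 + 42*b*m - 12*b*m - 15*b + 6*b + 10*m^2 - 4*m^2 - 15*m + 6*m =-16*b^3 + 24*b^2 - 9*b + m^2*(6 - 8*b) + m*(-24*b^2 + 30*b - 9)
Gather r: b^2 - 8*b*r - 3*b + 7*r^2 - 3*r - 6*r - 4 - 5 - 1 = b^2 - 3*b + 7*r^2 + r*(-8*b - 9) - 10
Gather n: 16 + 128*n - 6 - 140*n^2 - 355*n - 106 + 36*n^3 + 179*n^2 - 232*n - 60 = 36*n^3 + 39*n^2 - 459*n - 156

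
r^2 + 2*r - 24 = (r - 4)*(r + 6)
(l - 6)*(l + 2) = l^2 - 4*l - 12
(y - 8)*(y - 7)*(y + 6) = y^3 - 9*y^2 - 34*y + 336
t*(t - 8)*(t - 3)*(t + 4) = t^4 - 7*t^3 - 20*t^2 + 96*t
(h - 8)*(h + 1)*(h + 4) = h^3 - 3*h^2 - 36*h - 32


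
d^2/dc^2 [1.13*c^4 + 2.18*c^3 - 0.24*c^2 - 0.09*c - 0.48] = 13.56*c^2 + 13.08*c - 0.48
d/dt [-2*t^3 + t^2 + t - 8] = -6*t^2 + 2*t + 1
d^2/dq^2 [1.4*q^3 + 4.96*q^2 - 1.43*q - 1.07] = 8.4*q + 9.92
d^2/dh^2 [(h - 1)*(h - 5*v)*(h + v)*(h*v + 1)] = 12*h^2*v - 24*h*v^2 - 6*h*v + 6*h - 10*v^3 + 8*v^2 - 8*v - 2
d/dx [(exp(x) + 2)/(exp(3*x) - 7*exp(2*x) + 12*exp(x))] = (-2*exp(3*x) + exp(2*x) + 28*exp(x) - 24)*exp(-x)/(exp(4*x) - 14*exp(3*x) + 73*exp(2*x) - 168*exp(x) + 144)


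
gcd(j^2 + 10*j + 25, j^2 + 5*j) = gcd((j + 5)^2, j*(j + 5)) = j + 5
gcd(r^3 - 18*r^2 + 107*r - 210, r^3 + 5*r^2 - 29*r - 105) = r - 5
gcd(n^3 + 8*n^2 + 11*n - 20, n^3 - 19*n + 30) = n + 5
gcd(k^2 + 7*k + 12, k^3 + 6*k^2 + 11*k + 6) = k + 3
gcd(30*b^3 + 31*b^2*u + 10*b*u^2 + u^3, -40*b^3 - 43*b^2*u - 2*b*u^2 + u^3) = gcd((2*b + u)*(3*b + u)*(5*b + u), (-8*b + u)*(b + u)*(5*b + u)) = 5*b + u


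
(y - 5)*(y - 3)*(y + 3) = y^3 - 5*y^2 - 9*y + 45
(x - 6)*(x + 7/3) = x^2 - 11*x/3 - 14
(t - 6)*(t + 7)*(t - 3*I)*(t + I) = t^4 + t^3 - 2*I*t^3 - 39*t^2 - 2*I*t^2 + 3*t + 84*I*t - 126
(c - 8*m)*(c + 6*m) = c^2 - 2*c*m - 48*m^2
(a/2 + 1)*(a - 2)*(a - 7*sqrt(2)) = a^3/2 - 7*sqrt(2)*a^2/2 - 2*a + 14*sqrt(2)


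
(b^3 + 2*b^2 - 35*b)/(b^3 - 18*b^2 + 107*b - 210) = b*(b + 7)/(b^2 - 13*b + 42)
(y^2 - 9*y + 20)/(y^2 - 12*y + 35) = (y - 4)/(y - 7)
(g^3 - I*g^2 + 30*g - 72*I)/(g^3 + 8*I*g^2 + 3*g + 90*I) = (g - 4*I)/(g + 5*I)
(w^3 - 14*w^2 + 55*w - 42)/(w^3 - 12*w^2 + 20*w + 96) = (w^2 - 8*w + 7)/(w^2 - 6*w - 16)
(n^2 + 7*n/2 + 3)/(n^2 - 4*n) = (n^2 + 7*n/2 + 3)/(n*(n - 4))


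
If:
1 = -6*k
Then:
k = -1/6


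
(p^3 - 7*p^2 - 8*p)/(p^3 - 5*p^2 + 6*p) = (p^2 - 7*p - 8)/(p^2 - 5*p + 6)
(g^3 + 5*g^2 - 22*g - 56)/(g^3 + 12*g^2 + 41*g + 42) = (g - 4)/(g + 3)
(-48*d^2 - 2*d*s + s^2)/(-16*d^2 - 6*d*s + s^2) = (6*d + s)/(2*d + s)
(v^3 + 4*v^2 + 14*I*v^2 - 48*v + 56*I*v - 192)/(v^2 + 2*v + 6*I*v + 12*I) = (v^2 + v*(4 + 8*I) + 32*I)/(v + 2)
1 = 1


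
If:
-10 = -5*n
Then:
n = 2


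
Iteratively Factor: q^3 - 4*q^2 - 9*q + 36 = (q + 3)*(q^2 - 7*q + 12) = (q - 4)*(q + 3)*(q - 3)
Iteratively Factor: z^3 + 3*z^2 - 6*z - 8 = (z - 2)*(z^2 + 5*z + 4) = (z - 2)*(z + 1)*(z + 4)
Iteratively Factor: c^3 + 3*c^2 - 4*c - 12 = (c + 3)*(c^2 - 4) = (c - 2)*(c + 3)*(c + 2)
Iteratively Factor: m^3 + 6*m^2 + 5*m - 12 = (m + 3)*(m^2 + 3*m - 4) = (m - 1)*(m + 3)*(m + 4)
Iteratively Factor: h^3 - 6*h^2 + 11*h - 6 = (h - 1)*(h^2 - 5*h + 6) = (h - 3)*(h - 1)*(h - 2)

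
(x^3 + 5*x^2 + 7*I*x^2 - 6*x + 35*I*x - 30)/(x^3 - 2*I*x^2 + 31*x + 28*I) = (x^2 + x*(5 + 6*I) + 30*I)/(x^2 - 3*I*x + 28)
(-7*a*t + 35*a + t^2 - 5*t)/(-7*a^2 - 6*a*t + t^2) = (t - 5)/(a + t)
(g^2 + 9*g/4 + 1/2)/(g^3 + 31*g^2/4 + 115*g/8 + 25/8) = 2*(g + 2)/(2*g^2 + 15*g + 25)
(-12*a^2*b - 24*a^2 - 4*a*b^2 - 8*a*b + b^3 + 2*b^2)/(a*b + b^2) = (-12*a^2*b - 24*a^2 - 4*a*b^2 - 8*a*b + b^3 + 2*b^2)/(b*(a + b))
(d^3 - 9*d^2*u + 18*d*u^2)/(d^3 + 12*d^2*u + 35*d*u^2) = (d^2 - 9*d*u + 18*u^2)/(d^2 + 12*d*u + 35*u^2)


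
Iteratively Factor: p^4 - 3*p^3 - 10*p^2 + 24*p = (p + 3)*(p^3 - 6*p^2 + 8*p) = p*(p + 3)*(p^2 - 6*p + 8) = p*(p - 2)*(p + 3)*(p - 4)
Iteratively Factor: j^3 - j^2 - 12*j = (j + 3)*(j^2 - 4*j) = (j - 4)*(j + 3)*(j)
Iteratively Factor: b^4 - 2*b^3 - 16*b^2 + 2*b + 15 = (b + 1)*(b^3 - 3*b^2 - 13*b + 15) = (b + 1)*(b + 3)*(b^2 - 6*b + 5) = (b - 1)*(b + 1)*(b + 3)*(b - 5)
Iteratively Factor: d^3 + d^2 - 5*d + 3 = (d - 1)*(d^2 + 2*d - 3) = (d - 1)^2*(d + 3)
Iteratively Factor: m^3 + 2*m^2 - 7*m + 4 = (m - 1)*(m^2 + 3*m - 4) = (m - 1)^2*(m + 4)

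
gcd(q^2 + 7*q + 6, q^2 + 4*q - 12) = q + 6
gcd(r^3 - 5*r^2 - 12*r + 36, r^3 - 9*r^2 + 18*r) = r - 6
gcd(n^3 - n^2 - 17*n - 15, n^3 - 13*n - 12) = n^2 + 4*n + 3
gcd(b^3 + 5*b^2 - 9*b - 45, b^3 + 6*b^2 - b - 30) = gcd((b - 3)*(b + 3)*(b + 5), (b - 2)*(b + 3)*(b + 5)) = b^2 + 8*b + 15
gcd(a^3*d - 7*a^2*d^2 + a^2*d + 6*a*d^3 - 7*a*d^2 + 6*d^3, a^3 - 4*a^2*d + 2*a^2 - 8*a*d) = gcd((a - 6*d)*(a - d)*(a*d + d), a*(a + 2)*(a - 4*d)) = 1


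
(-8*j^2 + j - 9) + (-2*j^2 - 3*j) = -10*j^2 - 2*j - 9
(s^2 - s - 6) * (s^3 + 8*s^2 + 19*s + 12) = s^5 + 7*s^4 + 5*s^3 - 55*s^2 - 126*s - 72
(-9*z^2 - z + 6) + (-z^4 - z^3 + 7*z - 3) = -z^4 - z^3 - 9*z^2 + 6*z + 3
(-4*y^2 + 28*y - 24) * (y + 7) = -4*y^3 + 172*y - 168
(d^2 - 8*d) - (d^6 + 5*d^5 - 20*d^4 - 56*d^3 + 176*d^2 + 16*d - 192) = -d^6 - 5*d^5 + 20*d^4 + 56*d^3 - 175*d^2 - 24*d + 192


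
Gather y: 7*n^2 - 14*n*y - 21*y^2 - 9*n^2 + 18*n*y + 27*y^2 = -2*n^2 + 4*n*y + 6*y^2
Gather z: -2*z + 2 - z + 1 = 3 - 3*z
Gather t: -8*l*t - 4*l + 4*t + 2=-4*l + t*(4 - 8*l) + 2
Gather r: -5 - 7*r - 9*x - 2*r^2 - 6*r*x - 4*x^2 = -2*r^2 + r*(-6*x - 7) - 4*x^2 - 9*x - 5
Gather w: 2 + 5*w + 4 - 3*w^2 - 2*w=-3*w^2 + 3*w + 6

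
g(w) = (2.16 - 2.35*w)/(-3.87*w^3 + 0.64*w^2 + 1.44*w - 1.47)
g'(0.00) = 0.16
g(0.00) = -1.47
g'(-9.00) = 0.00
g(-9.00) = 0.01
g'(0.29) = 1.12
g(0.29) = -1.35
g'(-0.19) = 0.68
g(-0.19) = -1.54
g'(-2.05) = 0.27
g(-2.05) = 0.22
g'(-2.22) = 0.20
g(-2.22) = 0.18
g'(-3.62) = 0.04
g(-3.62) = 0.06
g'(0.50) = 2.89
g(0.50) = -0.92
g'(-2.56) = 0.12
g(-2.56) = 0.13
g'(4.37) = -0.01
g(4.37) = 0.03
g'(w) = (2.16 - 2.35*w)*(11.61*w^2 - 1.28*w - 1.44)/(-3.87*w^3 + 0.64*w^2 + 1.44*w - 1.47)^2 - 2.35/(-3.87*w^3 + 0.64*w^2 + 1.44*w - 1.47)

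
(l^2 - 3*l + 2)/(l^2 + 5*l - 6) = (l - 2)/(l + 6)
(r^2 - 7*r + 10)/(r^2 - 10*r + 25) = (r - 2)/(r - 5)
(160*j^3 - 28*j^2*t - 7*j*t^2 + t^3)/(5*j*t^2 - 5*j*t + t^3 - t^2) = (32*j^2 - 12*j*t + t^2)/(t*(t - 1))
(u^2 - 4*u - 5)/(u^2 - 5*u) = (u + 1)/u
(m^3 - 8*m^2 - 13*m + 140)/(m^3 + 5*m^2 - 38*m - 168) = (m^2 - 12*m + 35)/(m^2 + m - 42)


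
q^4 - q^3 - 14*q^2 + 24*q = q*(q - 3)*(q - 2)*(q + 4)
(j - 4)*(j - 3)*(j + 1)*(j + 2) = j^4 - 4*j^3 - 7*j^2 + 22*j + 24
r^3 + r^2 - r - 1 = (r - 1)*(r + 1)^2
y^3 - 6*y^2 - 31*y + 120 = (y - 8)*(y - 3)*(y + 5)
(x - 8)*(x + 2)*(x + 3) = x^3 - 3*x^2 - 34*x - 48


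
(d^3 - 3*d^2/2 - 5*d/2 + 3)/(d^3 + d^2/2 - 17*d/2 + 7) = (2*d + 3)/(2*d + 7)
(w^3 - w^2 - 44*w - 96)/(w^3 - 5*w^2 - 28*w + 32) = (w + 3)/(w - 1)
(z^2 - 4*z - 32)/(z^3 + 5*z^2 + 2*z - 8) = (z - 8)/(z^2 + z - 2)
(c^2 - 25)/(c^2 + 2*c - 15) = (c - 5)/(c - 3)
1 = 1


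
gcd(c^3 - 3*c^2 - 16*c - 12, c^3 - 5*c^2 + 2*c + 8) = c + 1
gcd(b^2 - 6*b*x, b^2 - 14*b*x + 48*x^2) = -b + 6*x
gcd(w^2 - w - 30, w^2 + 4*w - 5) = w + 5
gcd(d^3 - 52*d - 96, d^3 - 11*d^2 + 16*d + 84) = d + 2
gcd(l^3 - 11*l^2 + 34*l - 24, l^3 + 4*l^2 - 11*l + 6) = l - 1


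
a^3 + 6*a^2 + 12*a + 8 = (a + 2)^3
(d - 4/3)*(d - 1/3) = d^2 - 5*d/3 + 4/9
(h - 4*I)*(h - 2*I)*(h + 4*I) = h^3 - 2*I*h^2 + 16*h - 32*I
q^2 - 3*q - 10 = (q - 5)*(q + 2)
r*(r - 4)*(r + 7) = r^3 + 3*r^2 - 28*r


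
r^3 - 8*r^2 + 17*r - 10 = (r - 5)*(r - 2)*(r - 1)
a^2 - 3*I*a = a*(a - 3*I)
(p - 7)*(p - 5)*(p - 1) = p^3 - 13*p^2 + 47*p - 35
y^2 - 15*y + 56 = (y - 8)*(y - 7)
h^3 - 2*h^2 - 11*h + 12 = (h - 4)*(h - 1)*(h + 3)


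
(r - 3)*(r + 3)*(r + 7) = r^3 + 7*r^2 - 9*r - 63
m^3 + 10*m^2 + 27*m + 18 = (m + 1)*(m + 3)*(m + 6)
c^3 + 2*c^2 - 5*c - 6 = (c - 2)*(c + 1)*(c + 3)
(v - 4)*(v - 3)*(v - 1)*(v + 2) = v^4 - 6*v^3 + 3*v^2 + 26*v - 24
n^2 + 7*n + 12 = (n + 3)*(n + 4)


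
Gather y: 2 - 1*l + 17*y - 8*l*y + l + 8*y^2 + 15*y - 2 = 8*y^2 + y*(32 - 8*l)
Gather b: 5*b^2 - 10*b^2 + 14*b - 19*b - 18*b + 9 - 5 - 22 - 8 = -5*b^2 - 23*b - 26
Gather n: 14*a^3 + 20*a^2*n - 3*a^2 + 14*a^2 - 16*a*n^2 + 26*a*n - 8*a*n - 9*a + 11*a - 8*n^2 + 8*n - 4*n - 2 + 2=14*a^3 + 11*a^2 + 2*a + n^2*(-16*a - 8) + n*(20*a^2 + 18*a + 4)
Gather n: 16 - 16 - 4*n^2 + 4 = 4 - 4*n^2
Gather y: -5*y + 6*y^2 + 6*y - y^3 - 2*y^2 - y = -y^3 + 4*y^2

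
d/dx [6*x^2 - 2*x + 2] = 12*x - 2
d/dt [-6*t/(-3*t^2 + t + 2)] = 6*(3*t^2 - t*(6*t - 1) - t - 2)/(-3*t^2 + t + 2)^2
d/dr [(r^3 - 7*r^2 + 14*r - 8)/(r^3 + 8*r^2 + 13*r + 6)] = (15*r^3 - 17*r^2 - 144*r + 188)/(r^5 + 15*r^4 + 75*r^3 + 145*r^2 + 120*r + 36)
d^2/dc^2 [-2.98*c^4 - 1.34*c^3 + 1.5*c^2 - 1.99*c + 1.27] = -35.76*c^2 - 8.04*c + 3.0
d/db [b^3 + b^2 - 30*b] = 3*b^2 + 2*b - 30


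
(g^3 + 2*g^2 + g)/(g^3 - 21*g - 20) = g*(g + 1)/(g^2 - g - 20)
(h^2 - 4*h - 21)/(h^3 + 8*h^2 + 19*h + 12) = (h - 7)/(h^2 + 5*h + 4)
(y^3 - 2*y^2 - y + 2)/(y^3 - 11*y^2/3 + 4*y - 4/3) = 3*(y + 1)/(3*y - 2)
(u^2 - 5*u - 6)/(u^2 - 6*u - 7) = (u - 6)/(u - 7)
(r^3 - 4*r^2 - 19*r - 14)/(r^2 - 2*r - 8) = (r^2 - 6*r - 7)/(r - 4)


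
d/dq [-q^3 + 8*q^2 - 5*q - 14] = -3*q^2 + 16*q - 5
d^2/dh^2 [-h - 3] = 0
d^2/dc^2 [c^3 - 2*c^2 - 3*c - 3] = 6*c - 4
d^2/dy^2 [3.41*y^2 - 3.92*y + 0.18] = 6.82000000000000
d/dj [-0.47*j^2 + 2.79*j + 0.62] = 2.79 - 0.94*j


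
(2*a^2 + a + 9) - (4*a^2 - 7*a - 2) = -2*a^2 + 8*a + 11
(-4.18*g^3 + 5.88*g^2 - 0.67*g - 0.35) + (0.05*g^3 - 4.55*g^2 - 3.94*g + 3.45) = -4.13*g^3 + 1.33*g^2 - 4.61*g + 3.1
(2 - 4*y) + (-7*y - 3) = -11*y - 1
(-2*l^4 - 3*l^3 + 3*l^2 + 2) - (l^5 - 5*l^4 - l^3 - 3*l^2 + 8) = -l^5 + 3*l^4 - 2*l^3 + 6*l^2 - 6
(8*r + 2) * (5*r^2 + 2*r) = 40*r^3 + 26*r^2 + 4*r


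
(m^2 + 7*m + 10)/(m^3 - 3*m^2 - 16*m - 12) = (m + 5)/(m^2 - 5*m - 6)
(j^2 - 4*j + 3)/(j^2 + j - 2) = (j - 3)/(j + 2)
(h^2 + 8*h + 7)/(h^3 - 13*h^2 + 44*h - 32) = (h^2 + 8*h + 7)/(h^3 - 13*h^2 + 44*h - 32)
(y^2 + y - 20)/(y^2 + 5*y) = (y - 4)/y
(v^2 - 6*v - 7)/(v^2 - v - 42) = (v + 1)/(v + 6)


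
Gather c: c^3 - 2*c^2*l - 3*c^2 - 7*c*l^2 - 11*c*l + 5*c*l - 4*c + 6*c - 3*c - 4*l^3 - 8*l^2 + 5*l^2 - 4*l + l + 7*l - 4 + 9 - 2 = c^3 + c^2*(-2*l - 3) + c*(-7*l^2 - 6*l - 1) - 4*l^3 - 3*l^2 + 4*l + 3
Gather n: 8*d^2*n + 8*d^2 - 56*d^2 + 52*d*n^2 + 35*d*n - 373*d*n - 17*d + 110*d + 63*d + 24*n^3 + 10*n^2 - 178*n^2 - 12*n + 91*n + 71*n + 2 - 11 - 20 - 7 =-48*d^2 + 156*d + 24*n^3 + n^2*(52*d - 168) + n*(8*d^2 - 338*d + 150) - 36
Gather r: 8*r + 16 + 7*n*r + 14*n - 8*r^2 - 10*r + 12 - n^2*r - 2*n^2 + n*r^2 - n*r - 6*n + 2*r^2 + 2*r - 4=-2*n^2 + 8*n + r^2*(n - 6) + r*(-n^2 + 6*n) + 24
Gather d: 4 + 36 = 40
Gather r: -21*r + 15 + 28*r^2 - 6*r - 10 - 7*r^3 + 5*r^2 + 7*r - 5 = -7*r^3 + 33*r^2 - 20*r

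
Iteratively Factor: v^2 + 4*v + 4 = (v + 2)*(v + 2)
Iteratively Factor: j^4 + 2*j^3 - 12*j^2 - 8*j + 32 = (j + 4)*(j^3 - 2*j^2 - 4*j + 8) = (j + 2)*(j + 4)*(j^2 - 4*j + 4) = (j - 2)*(j + 2)*(j + 4)*(j - 2)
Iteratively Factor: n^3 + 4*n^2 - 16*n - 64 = (n + 4)*(n^2 - 16) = (n - 4)*(n + 4)*(n + 4)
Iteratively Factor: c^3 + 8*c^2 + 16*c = (c)*(c^2 + 8*c + 16) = c*(c + 4)*(c + 4)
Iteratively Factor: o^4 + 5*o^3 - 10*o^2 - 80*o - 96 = (o + 3)*(o^3 + 2*o^2 - 16*o - 32) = (o - 4)*(o + 3)*(o^2 + 6*o + 8) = (o - 4)*(o + 3)*(o + 4)*(o + 2)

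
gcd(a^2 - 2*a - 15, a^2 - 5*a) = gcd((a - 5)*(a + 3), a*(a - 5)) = a - 5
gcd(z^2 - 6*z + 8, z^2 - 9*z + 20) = z - 4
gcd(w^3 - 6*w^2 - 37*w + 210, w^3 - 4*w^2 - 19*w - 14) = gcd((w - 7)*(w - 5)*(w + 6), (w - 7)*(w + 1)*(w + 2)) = w - 7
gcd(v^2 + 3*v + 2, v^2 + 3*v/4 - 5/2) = v + 2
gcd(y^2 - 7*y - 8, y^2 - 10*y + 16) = y - 8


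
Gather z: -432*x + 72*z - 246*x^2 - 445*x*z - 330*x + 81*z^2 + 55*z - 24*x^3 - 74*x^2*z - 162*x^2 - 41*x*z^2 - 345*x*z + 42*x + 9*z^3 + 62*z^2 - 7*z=-24*x^3 - 408*x^2 - 720*x + 9*z^3 + z^2*(143 - 41*x) + z*(-74*x^2 - 790*x + 120)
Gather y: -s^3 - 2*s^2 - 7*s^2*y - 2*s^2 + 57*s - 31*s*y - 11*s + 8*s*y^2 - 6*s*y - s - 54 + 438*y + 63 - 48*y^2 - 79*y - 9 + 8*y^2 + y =-s^3 - 4*s^2 + 45*s + y^2*(8*s - 40) + y*(-7*s^2 - 37*s + 360)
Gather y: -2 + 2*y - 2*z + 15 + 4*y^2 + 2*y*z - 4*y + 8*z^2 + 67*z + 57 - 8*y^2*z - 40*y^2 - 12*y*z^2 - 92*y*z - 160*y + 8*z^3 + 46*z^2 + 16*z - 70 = y^2*(-8*z - 36) + y*(-12*z^2 - 90*z - 162) + 8*z^3 + 54*z^2 + 81*z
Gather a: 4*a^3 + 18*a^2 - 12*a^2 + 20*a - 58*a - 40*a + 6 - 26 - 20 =4*a^3 + 6*a^2 - 78*a - 40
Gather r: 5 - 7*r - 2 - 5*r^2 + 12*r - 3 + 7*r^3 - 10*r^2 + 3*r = 7*r^3 - 15*r^2 + 8*r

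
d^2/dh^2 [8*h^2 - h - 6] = 16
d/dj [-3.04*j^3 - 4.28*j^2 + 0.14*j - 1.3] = -9.12*j^2 - 8.56*j + 0.14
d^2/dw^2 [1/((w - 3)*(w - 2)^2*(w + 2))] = 2*(10*w^4 - 35*w^3 - 12*w^2 + 52*w + 112)/(w^10 - 11*w^9 + 33*w^8 + 51*w^7 - 438*w^6 + 444*w^5 + 1448*w^4 - 3184*w^3 - 288*w^2 + 5184*w - 3456)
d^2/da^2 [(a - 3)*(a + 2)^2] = 6*a + 2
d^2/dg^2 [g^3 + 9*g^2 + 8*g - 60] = 6*g + 18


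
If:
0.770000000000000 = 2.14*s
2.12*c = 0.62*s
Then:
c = 0.11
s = 0.36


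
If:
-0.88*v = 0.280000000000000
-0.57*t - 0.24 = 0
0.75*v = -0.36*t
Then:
No Solution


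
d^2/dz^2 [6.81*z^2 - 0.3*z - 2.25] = 13.6200000000000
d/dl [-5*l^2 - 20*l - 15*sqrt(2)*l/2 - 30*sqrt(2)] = -10*l - 20 - 15*sqrt(2)/2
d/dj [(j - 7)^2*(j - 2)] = (j - 7)*(3*j - 11)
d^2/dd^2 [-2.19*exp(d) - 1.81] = -2.19*exp(d)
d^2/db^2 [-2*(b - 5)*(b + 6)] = -4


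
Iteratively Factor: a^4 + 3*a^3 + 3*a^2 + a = (a + 1)*(a^3 + 2*a^2 + a) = a*(a + 1)*(a^2 + 2*a + 1) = a*(a + 1)^2*(a + 1)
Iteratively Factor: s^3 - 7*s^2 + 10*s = (s - 5)*(s^2 - 2*s) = s*(s - 5)*(s - 2)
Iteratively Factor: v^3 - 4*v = (v + 2)*(v^2 - 2*v) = (v - 2)*(v + 2)*(v)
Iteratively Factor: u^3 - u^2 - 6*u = (u - 3)*(u^2 + 2*u) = u*(u - 3)*(u + 2)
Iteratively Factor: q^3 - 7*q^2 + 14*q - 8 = (q - 1)*(q^2 - 6*q + 8) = (q - 2)*(q - 1)*(q - 4)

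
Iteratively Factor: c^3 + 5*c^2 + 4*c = (c)*(c^2 + 5*c + 4) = c*(c + 4)*(c + 1)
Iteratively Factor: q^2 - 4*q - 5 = (q - 5)*(q + 1)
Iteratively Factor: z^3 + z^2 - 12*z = (z)*(z^2 + z - 12) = z*(z + 4)*(z - 3)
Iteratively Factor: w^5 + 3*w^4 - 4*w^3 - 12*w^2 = (w + 2)*(w^4 + w^3 - 6*w^2) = w*(w + 2)*(w^3 + w^2 - 6*w) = w*(w + 2)*(w + 3)*(w^2 - 2*w) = w^2*(w + 2)*(w + 3)*(w - 2)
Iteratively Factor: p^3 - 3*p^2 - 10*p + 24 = (p - 2)*(p^2 - p - 12) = (p - 2)*(p + 3)*(p - 4)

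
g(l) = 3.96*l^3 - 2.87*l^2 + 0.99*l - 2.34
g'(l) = 11.88*l^2 - 5.74*l + 0.99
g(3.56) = 143.48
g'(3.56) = 131.12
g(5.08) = 447.77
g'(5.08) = 278.41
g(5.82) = 686.87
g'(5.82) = 369.99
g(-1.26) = -16.07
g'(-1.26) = 27.08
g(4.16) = 237.20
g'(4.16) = 182.70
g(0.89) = -0.94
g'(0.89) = 5.29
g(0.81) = -1.32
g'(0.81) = 4.14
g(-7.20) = -1636.31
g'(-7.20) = 658.18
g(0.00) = -2.34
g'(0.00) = 0.99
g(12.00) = 6439.14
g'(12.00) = 1642.83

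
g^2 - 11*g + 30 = (g - 6)*(g - 5)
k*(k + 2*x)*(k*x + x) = k^3*x + 2*k^2*x^2 + k^2*x + 2*k*x^2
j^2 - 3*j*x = j*(j - 3*x)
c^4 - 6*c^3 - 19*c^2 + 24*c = c*(c - 8)*(c - 1)*(c + 3)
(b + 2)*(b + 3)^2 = b^3 + 8*b^2 + 21*b + 18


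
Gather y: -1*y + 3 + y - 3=0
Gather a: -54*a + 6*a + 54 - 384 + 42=-48*a - 288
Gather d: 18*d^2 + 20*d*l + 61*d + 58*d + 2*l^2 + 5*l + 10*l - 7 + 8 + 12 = 18*d^2 + d*(20*l + 119) + 2*l^2 + 15*l + 13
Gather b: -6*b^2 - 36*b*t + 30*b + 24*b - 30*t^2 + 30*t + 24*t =-6*b^2 + b*(54 - 36*t) - 30*t^2 + 54*t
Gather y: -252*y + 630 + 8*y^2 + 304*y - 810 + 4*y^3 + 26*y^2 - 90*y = 4*y^3 + 34*y^2 - 38*y - 180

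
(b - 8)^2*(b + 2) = b^3 - 14*b^2 + 32*b + 128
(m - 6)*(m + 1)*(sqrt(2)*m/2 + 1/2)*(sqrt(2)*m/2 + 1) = m^4/2 - 5*m^3/2 + 3*sqrt(2)*m^3/4 - 15*sqrt(2)*m^2/4 - 5*m^2/2 - 9*sqrt(2)*m/2 - 5*m/2 - 3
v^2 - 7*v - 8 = (v - 8)*(v + 1)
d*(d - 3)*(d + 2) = d^3 - d^2 - 6*d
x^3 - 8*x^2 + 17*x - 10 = (x - 5)*(x - 2)*(x - 1)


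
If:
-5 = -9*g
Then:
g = 5/9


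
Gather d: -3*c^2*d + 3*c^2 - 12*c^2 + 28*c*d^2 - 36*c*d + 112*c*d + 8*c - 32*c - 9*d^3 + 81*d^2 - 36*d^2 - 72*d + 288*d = -9*c^2 - 24*c - 9*d^3 + d^2*(28*c + 45) + d*(-3*c^2 + 76*c + 216)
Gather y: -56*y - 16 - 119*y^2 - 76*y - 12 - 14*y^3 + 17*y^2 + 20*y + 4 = -14*y^3 - 102*y^2 - 112*y - 24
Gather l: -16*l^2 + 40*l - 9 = -16*l^2 + 40*l - 9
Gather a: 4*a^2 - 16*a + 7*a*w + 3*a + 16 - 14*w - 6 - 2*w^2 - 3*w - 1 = 4*a^2 + a*(7*w - 13) - 2*w^2 - 17*w + 9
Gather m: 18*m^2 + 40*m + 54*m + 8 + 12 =18*m^2 + 94*m + 20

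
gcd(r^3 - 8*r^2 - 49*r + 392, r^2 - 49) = r^2 - 49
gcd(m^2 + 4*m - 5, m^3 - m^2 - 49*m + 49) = m - 1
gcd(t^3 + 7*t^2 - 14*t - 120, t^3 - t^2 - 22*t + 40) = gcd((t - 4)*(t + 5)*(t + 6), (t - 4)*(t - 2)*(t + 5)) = t^2 + t - 20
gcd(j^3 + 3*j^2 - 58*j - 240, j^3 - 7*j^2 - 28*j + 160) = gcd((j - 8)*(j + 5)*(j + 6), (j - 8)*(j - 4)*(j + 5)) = j^2 - 3*j - 40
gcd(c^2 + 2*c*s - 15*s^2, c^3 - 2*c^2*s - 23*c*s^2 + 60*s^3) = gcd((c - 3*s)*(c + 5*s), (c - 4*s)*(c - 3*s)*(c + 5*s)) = -c^2 - 2*c*s + 15*s^2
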